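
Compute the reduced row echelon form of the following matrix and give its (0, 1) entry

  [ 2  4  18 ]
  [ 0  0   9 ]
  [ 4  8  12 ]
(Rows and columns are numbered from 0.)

2

ρ1 → 1/2·ρ1
  [ 1  2   9 ]
  [ 0  0   9 ]
  [ 4  8  12 ]
ρ3 → ρ3 − 4·ρ1
  [ 1  2    9 ]
  [ 0  0    9 ]
  [ 0  0  -24 ]
ρ2 → 1/9·ρ2
  [ 1  2    9 ]
  [ 0  0    1 ]
  [ 0  0  -24 ]
ρ3 → ρ3 + 24·ρ2
  [ 1  2  9 ]
  [ 0  0  1 ]
  [ 0  0  0 ]
ρ1 → ρ1 − 9·ρ2
  [ 1  2  0 ]
  [ 0  0  1 ]
  [ 0  0  0 ]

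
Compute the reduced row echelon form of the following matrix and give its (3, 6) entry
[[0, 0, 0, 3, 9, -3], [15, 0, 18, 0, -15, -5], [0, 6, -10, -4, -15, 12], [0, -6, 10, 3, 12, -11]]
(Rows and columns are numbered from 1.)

r1 ↔ r2
  [ 15   0   18   0  -15   -5 ]
  [  0   0    0   3    9   -3 ]
  [  0   6  -10  -4  -15   12 ]
  [  0  -6   10   3   12  -11 ]
r1 ← 1/15·r1
  [ 1   0  6/5   0   -1  -1/3 ]
  [ 0   0    0   3    9    -3 ]
  [ 0   6  -10  -4  -15    12 ]
  [ 0  -6   10   3   12   -11 ]
r2 ↔ r3
  [ 1   0  6/5   0   -1  -1/3 ]
  [ 0   6  -10  -4  -15    12 ]
  [ 0   0    0   3    9    -3 ]
  [ 0  -6   10   3   12   -11 ]
r2 ← 1/6·r2
  [ 1   0   6/5     0    -1  -1/3 ]
  [ 0   1  -5/3  -2/3  -5/2     2 ]
  [ 0   0     0     3     9    -3 ]
  [ 0  -6    10     3    12   -11 ]
r4 ← r4 + 6·r2
  [ 1  0   6/5     0    -1  -1/3 ]
  [ 0  1  -5/3  -2/3  -5/2     2 ]
  [ 0  0     0     3     9    -3 ]
  [ 0  0     0    -1    -3     1 ]
r3 ← 1/3·r3
  [ 1  0   6/5     0    -1  -1/3 ]
  [ 0  1  -5/3  -2/3  -5/2     2 ]
  [ 0  0     0     1     3    -1 ]
  [ 0  0     0    -1    -3     1 ]
r4 ← r4 + r3
  [ 1  0   6/5     0    -1  -1/3 ]
  [ 0  1  -5/3  -2/3  -5/2     2 ]
  [ 0  0     0     1     3    -1 ]
  [ 0  0     0     0     0     0 ]
r2 ← r2 + 2/3·r3
  [ 1  0   6/5  0    -1  -1/3 ]
  [ 0  1  -5/3  0  -1/2   4/3 ]
  [ 0  0     0  1     3    -1 ]
  [ 0  0     0  0     0     0 ]

-1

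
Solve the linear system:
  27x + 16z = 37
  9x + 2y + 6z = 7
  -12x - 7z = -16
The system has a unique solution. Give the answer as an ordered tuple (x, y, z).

(-1, -4, 4)

Form the augmented matrix and row-reduce:
  [  27  0  16  |   37 ]
  [   9  2   6  |    7 ]
  [ -12  0  -7  |  -16 ]
R1 ← 1/27·R1
R2 ← R2 − 9·R1
R3 ← R3 + 12·R1
R2 ← 1/2·R2
R3 ← 9·R3
R2 ← R2 − 1/3·R3
R1 ← R1 − 16/27·R3
Reading off the last column: x = -1, y = -4, z = 4.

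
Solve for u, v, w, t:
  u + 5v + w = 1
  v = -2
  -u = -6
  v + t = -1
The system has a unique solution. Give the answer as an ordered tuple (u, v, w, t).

(6, -2, 5, 1)

Form the augmented matrix and row-reduce:
  [  1  5  1  0  |   1 ]
  [  0  1  0  0  |  -2 ]
  [ -1  0  0  0  |  -6 ]
  [  0  1  0  1  |  -1 ]
R3 ← R3 + R1
R3 ← R3 − 5·R2
R4 ← R4 − R2
R1 ← R1 − R3
R1 ← R1 − 5·R2
Reading off the last column: u = 6, v = -2, w = 5, t = 1.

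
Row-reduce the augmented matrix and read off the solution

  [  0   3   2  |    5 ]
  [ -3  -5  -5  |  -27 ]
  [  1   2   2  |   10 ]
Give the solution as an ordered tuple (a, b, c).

(4, -1, 4)

Swap ρ1 and ρ2.
  [ -3  -5  -5  |  -27 ]
  [  0   3   2  |    5 ]
  [  1   2   2  |   10 ]
Multiply ρ1 by -1/3.
  [ 1  5/3  5/3  |   9 ]
  [ 0    3    2  |   5 ]
  [ 1    2    2  |  10 ]
Subtract ρ1 from ρ3.
  [ 1  5/3  5/3  |  9 ]
  [ 0    3    2  |  5 ]
  [ 0  1/3  1/3  |  1 ]
Multiply ρ2 by 1/3.
  [ 1  5/3  5/3  |    9 ]
  [ 0    1  2/3  |  5/3 ]
  [ 0  1/3  1/3  |    1 ]
Subtract 1/3 times ρ2 from ρ3.
  [ 1  5/3  5/3  |    9 ]
  [ 0    1  2/3  |  5/3 ]
  [ 0    0  1/9  |  4/9 ]
Multiply ρ3 by 9.
  [ 1  5/3  5/3  |    9 ]
  [ 0    1  2/3  |  5/3 ]
  [ 0    0    1  |    4 ]
Subtract 2/3 times ρ3 from ρ2.
  [ 1  5/3  5/3  |   9 ]
  [ 0    1    0  |  -1 ]
  [ 0    0    1  |   4 ]
Subtract 5/3 times ρ3 from ρ1.
  [ 1  5/3  0  |  7/3 ]
  [ 0    1  0  |   -1 ]
  [ 0    0  1  |    4 ]
Subtract 5/3 times ρ2 from ρ1.
  [ 1  0  0  |   4 ]
  [ 0  1  0  |  -1 ]
  [ 0  0  1  |   4 ]
Reading off the last column: a = 4, b = -1, c = 4.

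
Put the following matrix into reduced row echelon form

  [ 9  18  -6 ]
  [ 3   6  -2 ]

[[1, 2, -2/3], [0, 0, 0]]

r1 ← 1/9·r1
  [ 1  2  -2/3 ]
  [ 3  6    -2 ]
r2 ← r2 − 3·r1
  [ 1  2  -2/3 ]
  [ 0  0     0 ]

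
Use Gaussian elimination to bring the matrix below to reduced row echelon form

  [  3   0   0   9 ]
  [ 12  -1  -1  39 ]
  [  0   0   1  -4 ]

[[1, 0, 0, 3], [0, 1, 0, 1], [0, 0, 1, -4]]

r1 := 1/3·r1
  [  1   0   0   3 ]
  [ 12  -1  -1  39 ]
  [  0   0   1  -4 ]
r2 := r2 − 12·r1
  [ 1   0   0   3 ]
  [ 0  -1  -1   3 ]
  [ 0   0   1  -4 ]
r2 := -1·r2
  [ 1  0  0   3 ]
  [ 0  1  1  -3 ]
  [ 0  0  1  -4 ]
r2 := r2 − r3
  [ 1  0  0   3 ]
  [ 0  1  0   1 ]
  [ 0  0  1  -4 ]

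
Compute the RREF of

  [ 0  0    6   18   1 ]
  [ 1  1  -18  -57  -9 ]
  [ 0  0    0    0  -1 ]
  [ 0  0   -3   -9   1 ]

[[1, 1, 0, -3, 0], [0, 0, 1, 3, 0], [0, 0, 0, 0, 1], [0, 0, 0, 0, 0]]

R1 <-> R2
R2 → 1/6·R2
R4 → R4 + 3·R2
R3 → -1·R3
R4 → R4 − 3/2·R3
R2 → R2 − 1/6·R3
R1 → R1 + 9·R3
R1 → R1 + 18·R2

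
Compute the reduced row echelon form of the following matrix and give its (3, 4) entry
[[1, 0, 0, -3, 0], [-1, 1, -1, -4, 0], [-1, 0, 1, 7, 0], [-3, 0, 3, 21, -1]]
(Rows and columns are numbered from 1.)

R2 -> R2 + R1
  [  1  0   0  -3   0 ]
  [  0  1  -1  -7   0 ]
  [ -1  0   1   7   0 ]
  [ -3  0   3  21  -1 ]
R3 -> R3 + R1
  [  1  0   0  -3   0 ]
  [  0  1  -1  -7   0 ]
  [  0  0   1   4   0 ]
  [ -3  0   3  21  -1 ]
R4 -> R4 + 3·R1
  [ 1  0   0  -3   0 ]
  [ 0  1  -1  -7   0 ]
  [ 0  0   1   4   0 ]
  [ 0  0   3  12  -1 ]
R4 -> R4 − 3·R3
  [ 1  0   0  -3   0 ]
  [ 0  1  -1  -7   0 ]
  [ 0  0   1   4   0 ]
  [ 0  0   0   0  -1 ]
R4 -> -1·R4
  [ 1  0   0  -3  0 ]
  [ 0  1  -1  -7  0 ]
  [ 0  0   1   4  0 ]
  [ 0  0   0   0  1 ]
R2 -> R2 + R3
  [ 1  0  0  -3  0 ]
  [ 0  1  0  -3  0 ]
  [ 0  0  1   4  0 ]
  [ 0  0  0   0  1 ]

4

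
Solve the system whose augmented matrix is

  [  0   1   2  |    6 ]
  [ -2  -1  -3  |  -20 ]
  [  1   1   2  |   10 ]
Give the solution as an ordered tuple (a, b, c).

ρ1 <-> ρ2
  [ -2  -1  -3  |  -20 ]
  [  0   1   2  |    6 ]
  [  1   1   2  |   10 ]
ρ1 → -1/2·ρ1
  [ 1  1/2  3/2  |  10 ]
  [ 0    1    2  |   6 ]
  [ 1    1    2  |  10 ]
ρ3 → ρ3 − ρ1
  [ 1  1/2  3/2  |  10 ]
  [ 0    1    2  |   6 ]
  [ 0  1/2  1/2  |   0 ]
ρ3 → ρ3 − 1/2·ρ2
  [ 1  1/2   3/2  |  10 ]
  [ 0    1     2  |   6 ]
  [ 0    0  -1/2  |  -3 ]
ρ3 → -2·ρ3
  [ 1  1/2  3/2  |  10 ]
  [ 0    1    2  |   6 ]
  [ 0    0    1  |   6 ]
ρ2 → ρ2 − 2·ρ3
  [ 1  1/2  3/2  |  10 ]
  [ 0    1    0  |  -6 ]
  [ 0    0    1  |   6 ]
ρ1 → ρ1 − 3/2·ρ3
  [ 1  1/2  0  |   1 ]
  [ 0    1  0  |  -6 ]
  [ 0    0  1  |   6 ]
ρ1 → ρ1 − 1/2·ρ2
  [ 1  0  0  |   4 ]
  [ 0  1  0  |  -6 ]
  [ 0  0  1  |   6 ]
Reading off the last column: a = 4, b = -6, c = 6.

(4, -6, 6)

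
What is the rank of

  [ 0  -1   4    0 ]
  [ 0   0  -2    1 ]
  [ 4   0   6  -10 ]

rank = 3

R1 ↔ R3
  [ 4   0   6  -10 ]
  [ 0   0  -2    1 ]
  [ 0  -1   4    0 ]
R1 := 1/4·R1
  [ 1   0  3/2  -5/2 ]
  [ 0   0   -2     1 ]
  [ 0  -1    4     0 ]
R2 ↔ R3
  [ 1   0  3/2  -5/2 ]
  [ 0  -1    4     0 ]
  [ 0   0   -2     1 ]
R2 := -1·R2
  [ 1  0  3/2  -5/2 ]
  [ 0  1   -4     0 ]
  [ 0  0   -2     1 ]
R3 := -1/2·R3
  [ 1  0  3/2  -5/2 ]
  [ 0  1   -4     0 ]
  [ 0  0    1  -1/2 ]
R2 := R2 + 4·R3
  [ 1  0  3/2  -5/2 ]
  [ 0  1    0    -2 ]
  [ 0  0    1  -1/2 ]
R1 := R1 − 3/2·R3
  [ 1  0  0  -7/4 ]
  [ 0  1  0    -2 ]
  [ 0  0  1  -1/2 ]
The reduced form has 3 nonzero rows.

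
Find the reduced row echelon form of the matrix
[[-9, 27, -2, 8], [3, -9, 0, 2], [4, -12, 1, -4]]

Multiply R1 by -1/9.
  [ 1   -3  2/9  -8/9 ]
  [ 3   -9    0     2 ]
  [ 4  -12    1    -4 ]
Subtract 3 times R1 from R2.
  [ 1   -3   2/9  -8/9 ]
  [ 0    0  -2/3  14/3 ]
  [ 4  -12     1    -4 ]
Subtract 4 times R1 from R3.
  [ 1  -3   2/9  -8/9 ]
  [ 0   0  -2/3  14/3 ]
  [ 0   0   1/9  -4/9 ]
Multiply R2 by -3/2.
  [ 1  -3  2/9  -8/9 ]
  [ 0   0    1    -7 ]
  [ 0   0  1/9  -4/9 ]
Subtract 1/9 times R2 from R3.
  [ 1  -3  2/9  -8/9 ]
  [ 0   0    1    -7 ]
  [ 0   0    0   1/3 ]
Multiply R3 by 3.
  [ 1  -3  2/9  -8/9 ]
  [ 0   0    1    -7 ]
  [ 0   0    0     1 ]
Add 7 times R3 to R2.
  [ 1  -3  2/9  -8/9 ]
  [ 0   0    1     0 ]
  [ 0   0    0     1 ]
Add 8/9 times R3 to R1.
  [ 1  -3  2/9  0 ]
  [ 0   0    1  0 ]
  [ 0   0    0  1 ]
Subtract 2/9 times R2 from R1.
  [ 1  -3  0  0 ]
  [ 0   0  1  0 ]
  [ 0   0  0  1 ]

[[1, -3, 0, 0], [0, 0, 1, 0], [0, 0, 0, 1]]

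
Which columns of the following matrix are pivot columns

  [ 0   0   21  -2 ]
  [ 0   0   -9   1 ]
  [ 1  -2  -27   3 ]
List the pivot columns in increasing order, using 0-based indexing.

r1 ↔ r3
r2 -> -1/9·r2
r3 -> r3 − 21·r2
r3 -> 3·r3
r2 -> r2 + 1/9·r3
r1 -> r1 − 3·r3
r1 -> r1 + 27·r2
Pivot columns are the columns containing a leading 1.

0, 2, 3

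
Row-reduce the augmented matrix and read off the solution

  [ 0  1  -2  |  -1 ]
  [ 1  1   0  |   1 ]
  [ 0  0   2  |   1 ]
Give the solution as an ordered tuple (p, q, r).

R1 <-> R2
  [ 1  1   0  |   1 ]
  [ 0  1  -2  |  -1 ]
  [ 0  0   2  |   1 ]
R3 ← 1/2·R3
  [ 1  1   0  |    1 ]
  [ 0  1  -2  |   -1 ]
  [ 0  0   1  |  1/2 ]
R2 ← R2 + 2·R3
  [ 1  1  0  |    1 ]
  [ 0  1  0  |    0 ]
  [ 0  0  1  |  1/2 ]
R1 ← R1 − R2
  [ 1  0  0  |    1 ]
  [ 0  1  0  |    0 ]
  [ 0  0  1  |  1/2 ]
Reading off the last column: p = 1, q = 0, r = 1/2.

(1, 0, 1/2)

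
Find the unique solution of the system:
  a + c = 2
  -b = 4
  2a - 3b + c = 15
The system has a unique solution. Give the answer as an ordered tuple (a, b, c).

(1, -4, 1)

Form the augmented matrix and row-reduce:
  [ 1   0  1  |   2 ]
  [ 0  -1  0  |   4 ]
  [ 2  -3  1  |  15 ]
R3 -> R3 − 2·R1
  [ 1   0   1  |   2 ]
  [ 0  -1   0  |   4 ]
  [ 0  -3  -1  |  11 ]
R2 -> -1·R2
  [ 1   0   1  |   2 ]
  [ 0   1   0  |  -4 ]
  [ 0  -3  -1  |  11 ]
R3 -> R3 + 3·R2
  [ 1  0   1  |   2 ]
  [ 0  1   0  |  -4 ]
  [ 0  0  -1  |  -1 ]
R3 -> -1·R3
  [ 1  0  1  |   2 ]
  [ 0  1  0  |  -4 ]
  [ 0  0  1  |   1 ]
R1 -> R1 − R3
  [ 1  0  0  |   1 ]
  [ 0  1  0  |  -4 ]
  [ 0  0  1  |   1 ]
Reading off the last column: a = 1, b = -4, c = 1.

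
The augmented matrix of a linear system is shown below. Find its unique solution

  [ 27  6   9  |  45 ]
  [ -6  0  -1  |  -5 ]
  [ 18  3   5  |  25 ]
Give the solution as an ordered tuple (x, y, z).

R1 → 1/27·R1
  [  1  2/9  1/3  |  5/3 ]
  [ -6    0   -1  |   -5 ]
  [ 18    3    5  |   25 ]
R2 → R2 + 6·R1
  [  1  2/9  1/3  |  5/3 ]
  [  0  4/3    1  |    5 ]
  [ 18    3    5  |   25 ]
R3 → R3 − 18·R1
  [ 1  2/9  1/3  |  5/3 ]
  [ 0  4/3    1  |    5 ]
  [ 0   -1   -1  |   -5 ]
R2 → 3/4·R2
  [ 1  2/9  1/3  |   5/3 ]
  [ 0    1  3/4  |  15/4 ]
  [ 0   -1   -1  |    -5 ]
R3 → R3 + R2
  [ 1  2/9   1/3  |   5/3 ]
  [ 0    1   3/4  |  15/4 ]
  [ 0    0  -1/4  |  -5/4 ]
R3 → -4·R3
  [ 1  2/9  1/3  |   5/3 ]
  [ 0    1  3/4  |  15/4 ]
  [ 0    0    1  |     5 ]
R2 → R2 − 3/4·R3
  [ 1  2/9  1/3  |  5/3 ]
  [ 0    1    0  |    0 ]
  [ 0    0    1  |    5 ]
R1 → R1 − 1/3·R3
  [ 1  2/9  0  |  0 ]
  [ 0    1  0  |  0 ]
  [ 0    0  1  |  5 ]
R1 → R1 − 2/9·R2
  [ 1  0  0  |  0 ]
  [ 0  1  0  |  0 ]
  [ 0  0  1  |  5 ]
Reading off the last column: x = 0, y = 0, z = 5.

(0, 0, 5)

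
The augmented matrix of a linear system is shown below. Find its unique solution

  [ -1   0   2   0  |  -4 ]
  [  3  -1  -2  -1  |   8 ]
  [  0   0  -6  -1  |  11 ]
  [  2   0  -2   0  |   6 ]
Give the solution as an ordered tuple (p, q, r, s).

(2, 5, -1, -5)

R1 -> -1·R1
  [ 1   0  -2   0  |   4 ]
  [ 3  -1  -2  -1  |   8 ]
  [ 0   0  -6  -1  |  11 ]
  [ 2   0  -2   0  |   6 ]
R2 -> R2 − 3·R1
  [ 1   0  -2   0  |   4 ]
  [ 0  -1   4  -1  |  -4 ]
  [ 0   0  -6  -1  |  11 ]
  [ 2   0  -2   0  |   6 ]
R4 -> R4 − 2·R1
  [ 1   0  -2   0  |   4 ]
  [ 0  -1   4  -1  |  -4 ]
  [ 0   0  -6  -1  |  11 ]
  [ 0   0   2   0  |  -2 ]
R2 -> -1·R2
  [ 1  0  -2   0  |   4 ]
  [ 0  1  -4   1  |   4 ]
  [ 0  0  -6  -1  |  11 ]
  [ 0  0   2   0  |  -2 ]
R3 -> -1/6·R3
  [ 1  0  -2    0  |      4 ]
  [ 0  1  -4    1  |      4 ]
  [ 0  0   1  1/6  |  -11/6 ]
  [ 0  0   2    0  |     -2 ]
R4 -> R4 − 2·R3
  [ 1  0  -2     0  |      4 ]
  [ 0  1  -4     1  |      4 ]
  [ 0  0   1   1/6  |  -11/6 ]
  [ 0  0   0  -1/3  |    5/3 ]
R4 -> -3·R4
  [ 1  0  -2    0  |      4 ]
  [ 0  1  -4    1  |      4 ]
  [ 0  0   1  1/6  |  -11/6 ]
  [ 0  0   0    1  |     -5 ]
R3 -> R3 − 1/6·R4
  [ 1  0  -2  0  |   4 ]
  [ 0  1  -4  1  |   4 ]
  [ 0  0   1  0  |  -1 ]
  [ 0  0   0  1  |  -5 ]
R2 -> R2 − R4
  [ 1  0  -2  0  |   4 ]
  [ 0  1  -4  0  |   9 ]
  [ 0  0   1  0  |  -1 ]
  [ 0  0   0  1  |  -5 ]
R2 -> R2 + 4·R3
  [ 1  0  -2  0  |   4 ]
  [ 0  1   0  0  |   5 ]
  [ 0  0   1  0  |  -1 ]
  [ 0  0   0  1  |  -5 ]
R1 -> R1 + 2·R3
  [ 1  0  0  0  |   2 ]
  [ 0  1  0  0  |   5 ]
  [ 0  0  1  0  |  -1 ]
  [ 0  0  0  1  |  -5 ]
Reading off the last column: p = 2, q = 5, r = -1, s = -5.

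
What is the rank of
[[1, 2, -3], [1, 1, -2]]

rank = 2

R2 := R2 − R1
  [ 1   2  -3 ]
  [ 0  -1   1 ]
R2 := -1·R2
  [ 1  2  -3 ]
  [ 0  1  -1 ]
R1 := R1 − 2·R2
  [ 1  0  -1 ]
  [ 0  1  -1 ]
The reduced form has 2 nonzero rows.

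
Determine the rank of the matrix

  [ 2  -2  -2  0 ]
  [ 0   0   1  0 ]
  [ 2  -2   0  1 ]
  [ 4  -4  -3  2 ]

rank = 3

r1 := 1/2·r1
  [ 1  -1  -1  0 ]
  [ 0   0   1  0 ]
  [ 2  -2   0  1 ]
  [ 4  -4  -3  2 ]
r3 := r3 − 2·r1
  [ 1  -1  -1  0 ]
  [ 0   0   1  0 ]
  [ 0   0   2  1 ]
  [ 4  -4  -3  2 ]
r4 := r4 − 4·r1
  [ 1  -1  -1  0 ]
  [ 0   0   1  0 ]
  [ 0   0   2  1 ]
  [ 0   0   1  2 ]
r3 := r3 − 2·r2
  [ 1  -1  -1  0 ]
  [ 0   0   1  0 ]
  [ 0   0   0  1 ]
  [ 0   0   1  2 ]
r4 := r4 − r2
  [ 1  -1  -1  0 ]
  [ 0   0   1  0 ]
  [ 0   0   0  1 ]
  [ 0   0   0  2 ]
r4 := r4 − 2·r3
  [ 1  -1  -1  0 ]
  [ 0   0   1  0 ]
  [ 0   0   0  1 ]
  [ 0   0   0  0 ]
r1 := r1 + r2
  [ 1  -1  0  0 ]
  [ 0   0  1  0 ]
  [ 0   0  0  1 ]
  [ 0   0  0  0 ]
The reduced form has 3 nonzero rows.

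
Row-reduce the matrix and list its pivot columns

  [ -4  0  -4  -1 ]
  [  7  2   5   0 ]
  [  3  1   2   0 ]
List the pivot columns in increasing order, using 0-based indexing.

0, 1, 3

R1 → -1/4·R1
  [ 1  0  1  1/4 ]
  [ 7  2  5    0 ]
  [ 3  1  2    0 ]
R2 → R2 − 7·R1
  [ 1  0   1   1/4 ]
  [ 0  2  -2  -7/4 ]
  [ 3  1   2     0 ]
R3 → R3 − 3·R1
  [ 1  0   1   1/4 ]
  [ 0  2  -2  -7/4 ]
  [ 0  1  -1  -3/4 ]
R2 → 1/2·R2
  [ 1  0   1   1/4 ]
  [ 0  1  -1  -7/8 ]
  [ 0  1  -1  -3/4 ]
R3 → R3 − R2
  [ 1  0   1   1/4 ]
  [ 0  1  -1  -7/8 ]
  [ 0  0   0   1/8 ]
R3 → 8·R3
  [ 1  0   1   1/4 ]
  [ 0  1  -1  -7/8 ]
  [ 0  0   0     1 ]
R2 → R2 + 7/8·R3
  [ 1  0   1  1/4 ]
  [ 0  1  -1    0 ]
  [ 0  0   0    1 ]
R1 → R1 − 1/4·R3
  [ 1  0   1  0 ]
  [ 0  1  -1  0 ]
  [ 0  0   0  1 ]
Pivot columns are the columns containing a leading 1.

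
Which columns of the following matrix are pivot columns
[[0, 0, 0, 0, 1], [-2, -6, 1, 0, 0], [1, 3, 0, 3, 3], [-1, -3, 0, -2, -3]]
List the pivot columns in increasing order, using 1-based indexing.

R1 <=> R2
  [ -2  -6  1   0   0 ]
  [  0   0  0   0   1 ]
  [  1   3  0   3   3 ]
  [ -1  -3  0  -2  -3 ]
R1 ← -1/2·R1
  [  1   3  -1/2   0   0 ]
  [  0   0     0   0   1 ]
  [  1   3     0   3   3 ]
  [ -1  -3     0  -2  -3 ]
R3 ← R3 − R1
  [  1   3  -1/2   0   0 ]
  [  0   0     0   0   1 ]
  [  0   0   1/2   3   3 ]
  [ -1  -3     0  -2  -3 ]
R4 ← R4 + R1
  [ 1  3  -1/2   0   0 ]
  [ 0  0     0   0   1 ]
  [ 0  0   1/2   3   3 ]
  [ 0  0  -1/2  -2  -3 ]
R2 <=> R3
  [ 1  3  -1/2   0   0 ]
  [ 0  0   1/2   3   3 ]
  [ 0  0     0   0   1 ]
  [ 0  0  -1/2  -2  -3 ]
R2 ← 2·R2
  [ 1  3  -1/2   0   0 ]
  [ 0  0     1   6   6 ]
  [ 0  0     0   0   1 ]
  [ 0  0  -1/2  -2  -3 ]
R4 ← R4 + 1/2·R2
  [ 1  3  -1/2  0  0 ]
  [ 0  0     1  6  6 ]
  [ 0  0     0  0  1 ]
  [ 0  0     0  1  0 ]
R3 <=> R4
  [ 1  3  -1/2  0  0 ]
  [ 0  0     1  6  6 ]
  [ 0  0     0  1  0 ]
  [ 0  0     0  0  1 ]
R2 ← R2 − 6·R4
  [ 1  3  -1/2  0  0 ]
  [ 0  0     1  6  0 ]
  [ 0  0     0  1  0 ]
  [ 0  0     0  0  1 ]
R2 ← R2 − 6·R3
  [ 1  3  -1/2  0  0 ]
  [ 0  0     1  0  0 ]
  [ 0  0     0  1  0 ]
  [ 0  0     0  0  1 ]
R1 ← R1 + 1/2·R2
  [ 1  3  0  0  0 ]
  [ 0  0  1  0  0 ]
  [ 0  0  0  1  0 ]
  [ 0  0  0  0  1 ]
Pivot columns are the columns containing a leading 1.

1, 3, 4, 5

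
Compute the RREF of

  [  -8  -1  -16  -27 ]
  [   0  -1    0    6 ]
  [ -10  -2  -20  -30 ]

Multiply r1 by -1/8.
  [   1  1/8    2  27/8 ]
  [   0   -1    0     6 ]
  [ -10   -2  -20   -30 ]
Add 10 times r1 to r3.
  [ 1   1/8  2  27/8 ]
  [ 0    -1  0     6 ]
  [ 0  -3/4  0  15/4 ]
Multiply r2 by -1.
  [ 1   1/8  2  27/8 ]
  [ 0     1  0    -6 ]
  [ 0  -3/4  0  15/4 ]
Add 3/4 times r2 to r3.
  [ 1  1/8  2  27/8 ]
  [ 0    1  0    -6 ]
  [ 0    0  0  -3/4 ]
Multiply r3 by -4/3.
  [ 1  1/8  2  27/8 ]
  [ 0    1  0    -6 ]
  [ 0    0  0     1 ]
Add 6 times r3 to r2.
  [ 1  1/8  2  27/8 ]
  [ 0    1  0     0 ]
  [ 0    0  0     1 ]
Subtract 27/8 times r3 from r1.
  [ 1  1/8  2  0 ]
  [ 0    1  0  0 ]
  [ 0    0  0  1 ]
Subtract 1/8 times r2 from r1.
  [ 1  0  2  0 ]
  [ 0  1  0  0 ]
  [ 0  0  0  1 ]

[[1, 0, 2, 0], [0, 1, 0, 0], [0, 0, 0, 1]]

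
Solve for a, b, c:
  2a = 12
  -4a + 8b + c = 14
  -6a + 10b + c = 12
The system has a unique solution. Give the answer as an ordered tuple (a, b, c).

Form the augmented matrix and row-reduce:
  [  2   0  0  |  12 ]
  [ -4   8  1  |  14 ]
  [ -6  10  1  |  12 ]
ρ1 -> 1/2·ρ1
  [  1   0  0  |   6 ]
  [ -4   8  1  |  14 ]
  [ -6  10  1  |  12 ]
ρ2 -> ρ2 + 4·ρ1
  [  1   0  0  |   6 ]
  [  0   8  1  |  38 ]
  [ -6  10  1  |  12 ]
ρ3 -> ρ3 + 6·ρ1
  [ 1   0  0  |   6 ]
  [ 0   8  1  |  38 ]
  [ 0  10  1  |  48 ]
ρ2 -> 1/8·ρ2
  [ 1   0    0  |     6 ]
  [ 0   1  1/8  |  19/4 ]
  [ 0  10    1  |    48 ]
ρ3 -> ρ3 − 10·ρ2
  [ 1  0     0  |     6 ]
  [ 0  1   1/8  |  19/4 ]
  [ 0  0  -1/4  |   1/2 ]
ρ3 -> -4·ρ3
  [ 1  0    0  |     6 ]
  [ 0  1  1/8  |  19/4 ]
  [ 0  0    1  |    -2 ]
ρ2 -> ρ2 − 1/8·ρ3
  [ 1  0  0  |   6 ]
  [ 0  1  0  |   5 ]
  [ 0  0  1  |  -2 ]
Reading off the last column: a = 6, b = 5, c = -2.

(6, 5, -2)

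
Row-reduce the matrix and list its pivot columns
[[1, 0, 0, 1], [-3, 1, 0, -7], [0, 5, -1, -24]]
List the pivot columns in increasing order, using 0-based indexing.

R2 ← R2 + 3·R1
  [ 1  0   0    1 ]
  [ 0  1   0   -4 ]
  [ 0  5  -1  -24 ]
R3 ← R3 − 5·R2
  [ 1  0   0   1 ]
  [ 0  1   0  -4 ]
  [ 0  0  -1  -4 ]
R3 ← -1·R3
  [ 1  0  0   1 ]
  [ 0  1  0  -4 ]
  [ 0  0  1   4 ]
Pivot columns are the columns containing a leading 1.

0, 1, 2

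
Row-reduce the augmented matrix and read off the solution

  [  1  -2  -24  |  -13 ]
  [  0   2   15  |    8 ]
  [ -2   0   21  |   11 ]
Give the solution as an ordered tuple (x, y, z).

ρ3 → ρ3 + 2·ρ1
  [ 1  -2  -24  |  -13 ]
  [ 0   2   15  |    8 ]
  [ 0  -4  -27  |  -15 ]
ρ2 → 1/2·ρ2
  [ 1  -2   -24  |  -13 ]
  [ 0   1  15/2  |    4 ]
  [ 0  -4   -27  |  -15 ]
ρ3 → ρ3 + 4·ρ2
  [ 1  -2   -24  |  -13 ]
  [ 0   1  15/2  |    4 ]
  [ 0   0     3  |    1 ]
ρ3 → 1/3·ρ3
  [ 1  -2   -24  |  -13 ]
  [ 0   1  15/2  |    4 ]
  [ 0   0     1  |  1/3 ]
ρ2 → ρ2 − 15/2·ρ3
  [ 1  -2  -24  |  -13 ]
  [ 0   1    0  |  3/2 ]
  [ 0   0    1  |  1/3 ]
ρ1 → ρ1 + 24·ρ3
  [ 1  -2  0  |   -5 ]
  [ 0   1  0  |  3/2 ]
  [ 0   0  1  |  1/3 ]
ρ1 → ρ1 + 2·ρ2
  [ 1  0  0  |   -2 ]
  [ 0  1  0  |  3/2 ]
  [ 0  0  1  |  1/3 ]
Reading off the last column: x = -2, y = 3/2, z = 1/3.

(-2, 3/2, 1/3)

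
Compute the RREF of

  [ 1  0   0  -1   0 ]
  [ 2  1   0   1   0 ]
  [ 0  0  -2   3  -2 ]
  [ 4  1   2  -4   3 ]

R2 → R2 − 2·R1
  [ 1  0   0  -1   0 ]
  [ 0  1   0   3   0 ]
  [ 0  0  -2   3  -2 ]
  [ 4  1   2  -4   3 ]
R4 → R4 − 4·R1
  [ 1  0   0  -1   0 ]
  [ 0  1   0   3   0 ]
  [ 0  0  -2   3  -2 ]
  [ 0  1   2   0   3 ]
R4 → R4 − R2
  [ 1  0   0  -1   0 ]
  [ 0  1   0   3   0 ]
  [ 0  0  -2   3  -2 ]
  [ 0  0   2  -3   3 ]
R3 → -1/2·R3
  [ 1  0  0    -1  0 ]
  [ 0  1  0     3  0 ]
  [ 0  0  1  -3/2  1 ]
  [ 0  0  2    -3  3 ]
R4 → R4 − 2·R3
  [ 1  0  0    -1  0 ]
  [ 0  1  0     3  0 ]
  [ 0  0  1  -3/2  1 ]
  [ 0  0  0     0  1 ]
R3 → R3 − R4
  [ 1  0  0    -1  0 ]
  [ 0  1  0     3  0 ]
  [ 0  0  1  -3/2  0 ]
  [ 0  0  0     0  1 ]

[[1, 0, 0, -1, 0], [0, 1, 0, 3, 0], [0, 0, 1, -3/2, 0], [0, 0, 0, 0, 1]]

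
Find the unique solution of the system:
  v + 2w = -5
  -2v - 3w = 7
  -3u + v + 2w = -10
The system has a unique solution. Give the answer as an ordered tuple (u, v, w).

(5/3, 1, -3)

Form the augmented matrix and row-reduce:
  [  0   1   2  |   -5 ]
  [  0  -2  -3  |    7 ]
  [ -3   1   2  |  -10 ]
R1 <-> R3
  [ -3   1   2  |  -10 ]
  [  0  -2  -3  |    7 ]
  [  0   1   2  |   -5 ]
R1 := -1/3·R1
  [ 1  -1/3  -2/3  |  10/3 ]
  [ 0    -2    -3  |     7 ]
  [ 0     1     2  |    -5 ]
R2 := -1/2·R2
  [ 1  -1/3  -2/3  |  10/3 ]
  [ 0     1   3/2  |  -7/2 ]
  [ 0     1     2  |    -5 ]
R3 := R3 − R2
  [ 1  -1/3  -2/3  |  10/3 ]
  [ 0     1   3/2  |  -7/2 ]
  [ 0     0   1/2  |  -3/2 ]
R3 := 2·R3
  [ 1  -1/3  -2/3  |  10/3 ]
  [ 0     1   3/2  |  -7/2 ]
  [ 0     0     1  |    -3 ]
R2 := R2 − 3/2·R3
  [ 1  -1/3  -2/3  |  10/3 ]
  [ 0     1     0  |     1 ]
  [ 0     0     1  |    -3 ]
R1 := R1 + 2/3·R3
  [ 1  -1/3  0  |  4/3 ]
  [ 0     1  0  |    1 ]
  [ 0     0  1  |   -3 ]
R1 := R1 + 1/3·R2
  [ 1  0  0  |  5/3 ]
  [ 0  1  0  |    1 ]
  [ 0  0  1  |   -3 ]
Reading off the last column: u = 5/3, v = 1, w = -3.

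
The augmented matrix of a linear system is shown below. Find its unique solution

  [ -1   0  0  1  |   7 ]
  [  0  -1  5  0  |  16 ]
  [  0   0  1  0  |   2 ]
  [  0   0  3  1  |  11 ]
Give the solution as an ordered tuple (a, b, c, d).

Multiply R1 by -1.
  [ 1   0  0  -1  |  -7 ]
  [ 0  -1  5   0  |  16 ]
  [ 0   0  1   0  |   2 ]
  [ 0   0  3   1  |  11 ]
Multiply R2 by -1.
  [ 1  0   0  -1  |   -7 ]
  [ 0  1  -5   0  |  -16 ]
  [ 0  0   1   0  |    2 ]
  [ 0  0   3   1  |   11 ]
Subtract 3 times R3 from R4.
  [ 1  0   0  -1  |   -7 ]
  [ 0  1  -5   0  |  -16 ]
  [ 0  0   1   0  |    2 ]
  [ 0  0   0   1  |    5 ]
Add R4 to R1.
  [ 1  0   0  0  |   -2 ]
  [ 0  1  -5  0  |  -16 ]
  [ 0  0   1  0  |    2 ]
  [ 0  0   0  1  |    5 ]
Add 5 times R3 to R2.
  [ 1  0  0  0  |  -2 ]
  [ 0  1  0  0  |  -6 ]
  [ 0  0  1  0  |   2 ]
  [ 0  0  0  1  |   5 ]
Reading off the last column: a = -2, b = -6, c = 2, d = 5.

(-2, -6, 2, 5)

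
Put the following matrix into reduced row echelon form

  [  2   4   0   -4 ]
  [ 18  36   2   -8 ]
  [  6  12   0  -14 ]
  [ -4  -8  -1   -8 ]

[[1, 2, 0, 0], [0, 0, 1, 0], [0, 0, 0, 1], [0, 0, 0, 0]]

ρ1 := 1/2·ρ1
  [  1   2   0   -2 ]
  [ 18  36   2   -8 ]
  [  6  12   0  -14 ]
  [ -4  -8  -1   -8 ]
ρ2 := ρ2 − 18·ρ1
  [  1   2   0   -2 ]
  [  0   0   2   28 ]
  [  6  12   0  -14 ]
  [ -4  -8  -1   -8 ]
ρ3 := ρ3 − 6·ρ1
  [  1   2   0  -2 ]
  [  0   0   2  28 ]
  [  0   0   0  -2 ]
  [ -4  -8  -1  -8 ]
ρ4 := ρ4 + 4·ρ1
  [ 1  2   0   -2 ]
  [ 0  0   2   28 ]
  [ 0  0   0   -2 ]
  [ 0  0  -1  -16 ]
ρ2 := 1/2·ρ2
  [ 1  2   0   -2 ]
  [ 0  0   1   14 ]
  [ 0  0   0   -2 ]
  [ 0  0  -1  -16 ]
ρ4 := ρ4 + ρ2
  [ 1  2  0  -2 ]
  [ 0  0  1  14 ]
  [ 0  0  0  -2 ]
  [ 0  0  0  -2 ]
ρ3 := -1/2·ρ3
  [ 1  2  0  -2 ]
  [ 0  0  1  14 ]
  [ 0  0  0   1 ]
  [ 0  0  0  -2 ]
ρ4 := ρ4 + 2·ρ3
  [ 1  2  0  -2 ]
  [ 0  0  1  14 ]
  [ 0  0  0   1 ]
  [ 0  0  0   0 ]
ρ2 := ρ2 − 14·ρ3
  [ 1  2  0  -2 ]
  [ 0  0  1   0 ]
  [ 0  0  0   1 ]
  [ 0  0  0   0 ]
ρ1 := ρ1 + 2·ρ3
  [ 1  2  0  0 ]
  [ 0  0  1  0 ]
  [ 0  0  0  1 ]
  [ 0  0  0  0 ]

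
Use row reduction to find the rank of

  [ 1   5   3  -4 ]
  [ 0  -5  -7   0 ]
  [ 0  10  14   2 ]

rank = 3

R2 -> -1/5·R2
  [ 1   5    3  -4 ]
  [ 0   1  7/5   0 ]
  [ 0  10   14   2 ]
R3 -> R3 − 10·R2
  [ 1  5    3  -4 ]
  [ 0  1  7/5   0 ]
  [ 0  0    0   2 ]
R3 -> 1/2·R3
  [ 1  5    3  -4 ]
  [ 0  1  7/5   0 ]
  [ 0  0    0   1 ]
R1 -> R1 + 4·R3
  [ 1  5    3  0 ]
  [ 0  1  7/5  0 ]
  [ 0  0    0  1 ]
R1 -> R1 − 5·R2
  [ 1  0   -4  0 ]
  [ 0  1  7/5  0 ]
  [ 0  0    0  1 ]
The reduced form has 3 nonzero rows.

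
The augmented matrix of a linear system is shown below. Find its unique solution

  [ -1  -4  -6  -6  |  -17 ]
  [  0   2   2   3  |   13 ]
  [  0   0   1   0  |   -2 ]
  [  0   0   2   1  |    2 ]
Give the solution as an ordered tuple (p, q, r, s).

(-5, -1/2, -2, 6)

r1 → -1·r1
  [ 1  4  6  6  |  17 ]
  [ 0  2  2  3  |  13 ]
  [ 0  0  1  0  |  -2 ]
  [ 0  0  2  1  |   2 ]
r2 → 1/2·r2
  [ 1  4  6    6  |    17 ]
  [ 0  1  1  3/2  |  13/2 ]
  [ 0  0  1    0  |    -2 ]
  [ 0  0  2    1  |     2 ]
r4 → r4 − 2·r3
  [ 1  4  6    6  |    17 ]
  [ 0  1  1  3/2  |  13/2 ]
  [ 0  0  1    0  |    -2 ]
  [ 0  0  0    1  |     6 ]
r2 → r2 − 3/2·r4
  [ 1  4  6  6  |    17 ]
  [ 0  1  1  0  |  -5/2 ]
  [ 0  0  1  0  |    -2 ]
  [ 0  0  0  1  |     6 ]
r1 → r1 − 6·r4
  [ 1  4  6  0  |   -19 ]
  [ 0  1  1  0  |  -5/2 ]
  [ 0  0  1  0  |    -2 ]
  [ 0  0  0  1  |     6 ]
r2 → r2 − r3
  [ 1  4  6  0  |   -19 ]
  [ 0  1  0  0  |  -1/2 ]
  [ 0  0  1  0  |    -2 ]
  [ 0  0  0  1  |     6 ]
r1 → r1 − 6·r3
  [ 1  4  0  0  |    -7 ]
  [ 0  1  0  0  |  -1/2 ]
  [ 0  0  1  0  |    -2 ]
  [ 0  0  0  1  |     6 ]
r1 → r1 − 4·r2
  [ 1  0  0  0  |    -5 ]
  [ 0  1  0  0  |  -1/2 ]
  [ 0  0  1  0  |    -2 ]
  [ 0  0  0  1  |     6 ]
Reading off the last column: p = -5, q = -1/2, r = -2, s = 6.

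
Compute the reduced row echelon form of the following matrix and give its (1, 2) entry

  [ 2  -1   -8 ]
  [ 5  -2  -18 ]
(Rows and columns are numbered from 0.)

r1 := 1/2·r1
  [ 1  -1/2   -4 ]
  [ 5    -2  -18 ]
r2 := r2 − 5·r1
  [ 1  -1/2  -4 ]
  [ 0   1/2   2 ]
r2 := 2·r2
  [ 1  -1/2  -4 ]
  [ 0     1   4 ]
r1 := r1 + 1/2·r2
  [ 1  0  -2 ]
  [ 0  1   4 ]

4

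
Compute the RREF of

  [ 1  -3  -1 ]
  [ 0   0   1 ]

R1 → R1 + R2

[[1, -3, 0], [0, 0, 1]]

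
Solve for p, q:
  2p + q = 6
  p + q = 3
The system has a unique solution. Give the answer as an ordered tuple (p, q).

Form the augmented matrix and row-reduce:
  [ 2  1  |  6 ]
  [ 1  1  |  3 ]
ρ1 ← 1/2·ρ1
  [ 1  1/2  |  3 ]
  [ 1    1  |  3 ]
ρ2 ← ρ2 − ρ1
  [ 1  1/2  |  3 ]
  [ 0  1/2  |  0 ]
ρ2 ← 2·ρ2
  [ 1  1/2  |  3 ]
  [ 0    1  |  0 ]
ρ1 ← ρ1 − 1/2·ρ2
  [ 1  0  |  3 ]
  [ 0  1  |  0 ]
Reading off the last column: p = 3, q = 0.

(3, 0)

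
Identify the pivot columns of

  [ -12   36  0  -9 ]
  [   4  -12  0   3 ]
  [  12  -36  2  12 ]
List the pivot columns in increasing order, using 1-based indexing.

1, 3

r1 := -1/12·r1
  [  1   -3  0  3/4 ]
  [  4  -12  0    3 ]
  [ 12  -36  2   12 ]
r2 := r2 − 4·r1
  [  1   -3  0  3/4 ]
  [  0    0  0    0 ]
  [ 12  -36  2   12 ]
r3 := r3 − 12·r1
  [ 1  -3  0  3/4 ]
  [ 0   0  0    0 ]
  [ 0   0  2    3 ]
r2 <=> r3
  [ 1  -3  0  3/4 ]
  [ 0   0  2    3 ]
  [ 0   0  0    0 ]
r2 := 1/2·r2
  [ 1  -3  0  3/4 ]
  [ 0   0  1  3/2 ]
  [ 0   0  0    0 ]
Pivot columns are the columns containing a leading 1.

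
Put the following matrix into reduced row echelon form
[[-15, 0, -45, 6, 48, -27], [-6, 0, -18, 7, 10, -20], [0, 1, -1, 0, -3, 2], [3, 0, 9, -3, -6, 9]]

Multiply R1 by -1/15.
  [  1  0    3  -2/5  -16/5  9/5 ]
  [ -6  0  -18     7     10  -20 ]
  [  0  1   -1     0     -3    2 ]
  [  3  0    9    -3     -6    9 ]
Add 6 times R1 to R2.
  [ 1  0   3  -2/5  -16/5    9/5 ]
  [ 0  0   0  23/5  -46/5  -46/5 ]
  [ 0  1  -1     0     -3      2 ]
  [ 3  0   9    -3     -6      9 ]
Subtract 3 times R1 from R4.
  [ 1  0   3  -2/5  -16/5    9/5 ]
  [ 0  0   0  23/5  -46/5  -46/5 ]
  [ 0  1  -1     0     -3      2 ]
  [ 0  0   0  -9/5   18/5   18/5 ]
Swap R2 and R3.
  [ 1  0   3  -2/5  -16/5    9/5 ]
  [ 0  1  -1     0     -3      2 ]
  [ 0  0   0  23/5  -46/5  -46/5 ]
  [ 0  0   0  -9/5   18/5   18/5 ]
Multiply R3 by 5/23.
  [ 1  0   3  -2/5  -16/5   9/5 ]
  [ 0  1  -1     0     -3     2 ]
  [ 0  0   0     1     -2    -2 ]
  [ 0  0   0  -9/5   18/5  18/5 ]
Add 9/5 times R3 to R4.
  [ 1  0   3  -2/5  -16/5  9/5 ]
  [ 0  1  -1     0     -3    2 ]
  [ 0  0   0     1     -2   -2 ]
  [ 0  0   0     0      0    0 ]
Add 2/5 times R3 to R1.
  [ 1  0   3  0  -4   1 ]
  [ 0  1  -1  0  -3   2 ]
  [ 0  0   0  1  -2  -2 ]
  [ 0  0   0  0   0   0 ]

[[1, 0, 3, 0, -4, 1], [0, 1, -1, 0, -3, 2], [0, 0, 0, 1, -2, -2], [0, 0, 0, 0, 0, 0]]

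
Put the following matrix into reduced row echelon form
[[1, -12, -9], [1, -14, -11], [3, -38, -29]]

R2 -> R2 − R1
  [ 1  -12   -9 ]
  [ 0   -2   -2 ]
  [ 3  -38  -29 ]
R3 -> R3 − 3·R1
  [ 1  -12  -9 ]
  [ 0   -2  -2 ]
  [ 0   -2  -2 ]
R2 -> -1/2·R2
  [ 1  -12  -9 ]
  [ 0    1   1 ]
  [ 0   -2  -2 ]
R3 -> R3 + 2·R2
  [ 1  -12  -9 ]
  [ 0    1   1 ]
  [ 0    0   0 ]
R1 -> R1 + 12·R2
  [ 1  0  3 ]
  [ 0  1  1 ]
  [ 0  0  0 ]

[[1, 0, 3], [0, 1, 1], [0, 0, 0]]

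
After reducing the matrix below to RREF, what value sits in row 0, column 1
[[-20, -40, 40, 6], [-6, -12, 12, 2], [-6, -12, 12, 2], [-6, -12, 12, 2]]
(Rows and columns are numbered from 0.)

R1 → -1/20·R1
  [  1    2  -2  -3/10 ]
  [ -6  -12  12      2 ]
  [ -6  -12  12      2 ]
  [ -6  -12  12      2 ]
R2 → R2 + 6·R1
  [  1    2  -2  -3/10 ]
  [  0    0   0    1/5 ]
  [ -6  -12  12      2 ]
  [ -6  -12  12      2 ]
R3 → R3 + 6·R1
  [  1    2  -2  -3/10 ]
  [  0    0   0    1/5 ]
  [  0    0   0    1/5 ]
  [ -6  -12  12      2 ]
R4 → R4 + 6·R1
  [ 1  2  -2  -3/10 ]
  [ 0  0   0    1/5 ]
  [ 0  0   0    1/5 ]
  [ 0  0   0    1/5 ]
R2 → 5·R2
  [ 1  2  -2  -3/10 ]
  [ 0  0   0      1 ]
  [ 0  0   0    1/5 ]
  [ 0  0   0    1/5 ]
R3 → R3 − 1/5·R2
  [ 1  2  -2  -3/10 ]
  [ 0  0   0      1 ]
  [ 0  0   0      0 ]
  [ 0  0   0    1/5 ]
R4 → R4 − 1/5·R2
  [ 1  2  -2  -3/10 ]
  [ 0  0   0      1 ]
  [ 0  0   0      0 ]
  [ 0  0   0      0 ]
R1 → R1 + 3/10·R2
  [ 1  2  -2  0 ]
  [ 0  0   0  1 ]
  [ 0  0   0  0 ]
  [ 0  0   0  0 ]

2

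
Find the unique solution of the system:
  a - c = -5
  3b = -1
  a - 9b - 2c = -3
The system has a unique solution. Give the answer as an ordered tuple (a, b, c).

(-4, -1/3, 1)

Form the augmented matrix and row-reduce:
  [ 1   0  -1  |  -5 ]
  [ 0   3   0  |  -1 ]
  [ 1  -9  -2  |  -3 ]
R3 := R3 − R1
  [ 1   0  -1  |  -5 ]
  [ 0   3   0  |  -1 ]
  [ 0  -9  -1  |   2 ]
R2 := 1/3·R2
  [ 1   0  -1  |    -5 ]
  [ 0   1   0  |  -1/3 ]
  [ 0  -9  -1  |     2 ]
R3 := R3 + 9·R2
  [ 1  0  -1  |    -5 ]
  [ 0  1   0  |  -1/3 ]
  [ 0  0  -1  |    -1 ]
R3 := -1·R3
  [ 1  0  -1  |    -5 ]
  [ 0  1   0  |  -1/3 ]
  [ 0  0   1  |     1 ]
R1 := R1 + R3
  [ 1  0  0  |    -4 ]
  [ 0  1  0  |  -1/3 ]
  [ 0  0  1  |     1 ]
Reading off the last column: a = -4, b = -1/3, c = 1.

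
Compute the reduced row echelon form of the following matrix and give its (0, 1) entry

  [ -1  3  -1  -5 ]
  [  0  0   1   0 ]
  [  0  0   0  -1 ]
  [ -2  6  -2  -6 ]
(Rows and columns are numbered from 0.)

ρ1 ← -1·ρ1
  [  1  -3   1   5 ]
  [  0   0   1   0 ]
  [  0   0   0  -1 ]
  [ -2   6  -2  -6 ]
ρ4 ← ρ4 + 2·ρ1
  [ 1  -3  1   5 ]
  [ 0   0  1   0 ]
  [ 0   0  0  -1 ]
  [ 0   0  0   4 ]
ρ3 ← -1·ρ3
  [ 1  -3  1  5 ]
  [ 0   0  1  0 ]
  [ 0   0  0  1 ]
  [ 0   0  0  4 ]
ρ4 ← ρ4 − 4·ρ3
  [ 1  -3  1  5 ]
  [ 0   0  1  0 ]
  [ 0   0  0  1 ]
  [ 0   0  0  0 ]
ρ1 ← ρ1 − 5·ρ3
  [ 1  -3  1  0 ]
  [ 0   0  1  0 ]
  [ 0   0  0  1 ]
  [ 0   0  0  0 ]
ρ1 ← ρ1 − ρ2
  [ 1  -3  0  0 ]
  [ 0   0  1  0 ]
  [ 0   0  0  1 ]
  [ 0   0  0  0 ]

-3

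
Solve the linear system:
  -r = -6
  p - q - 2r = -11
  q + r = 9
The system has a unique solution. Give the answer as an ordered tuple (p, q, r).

Form the augmented matrix and row-reduce:
  [ 0   0  -1  |   -6 ]
  [ 1  -1  -2  |  -11 ]
  [ 0   1   1  |    9 ]
Swap ρ1 and ρ2.
  [ 1  -1  -2  |  -11 ]
  [ 0   0  -1  |   -6 ]
  [ 0   1   1  |    9 ]
Swap ρ2 and ρ3.
  [ 1  -1  -2  |  -11 ]
  [ 0   1   1  |    9 ]
  [ 0   0  -1  |   -6 ]
Multiply ρ3 by -1.
  [ 1  -1  -2  |  -11 ]
  [ 0   1   1  |    9 ]
  [ 0   0   1  |    6 ]
Subtract ρ3 from ρ2.
  [ 1  -1  -2  |  -11 ]
  [ 0   1   0  |    3 ]
  [ 0   0   1  |    6 ]
Add 2 times ρ3 to ρ1.
  [ 1  -1  0  |  1 ]
  [ 0   1  0  |  3 ]
  [ 0   0  1  |  6 ]
Add ρ2 to ρ1.
  [ 1  0  0  |  4 ]
  [ 0  1  0  |  3 ]
  [ 0  0  1  |  6 ]
Reading off the last column: p = 4, q = 3, r = 6.

(4, 3, 6)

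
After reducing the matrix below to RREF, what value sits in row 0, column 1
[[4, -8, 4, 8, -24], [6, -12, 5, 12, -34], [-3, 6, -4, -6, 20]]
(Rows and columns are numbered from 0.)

ρ1 := 1/4·ρ1
  [  1   -2   1   2   -6 ]
  [  6  -12   5  12  -34 ]
  [ -3    6  -4  -6   20 ]
ρ2 := ρ2 − 6·ρ1
  [  1  -2   1   2  -6 ]
  [  0   0  -1   0   2 ]
  [ -3   6  -4  -6  20 ]
ρ3 := ρ3 + 3·ρ1
  [ 1  -2   1  2  -6 ]
  [ 0   0  -1  0   2 ]
  [ 0   0  -1  0   2 ]
ρ2 := -1·ρ2
  [ 1  -2   1  2  -6 ]
  [ 0   0   1  0  -2 ]
  [ 0   0  -1  0   2 ]
ρ3 := ρ3 + ρ2
  [ 1  -2  1  2  -6 ]
  [ 0   0  1  0  -2 ]
  [ 0   0  0  0   0 ]
ρ1 := ρ1 − ρ2
  [ 1  -2  0  2  -4 ]
  [ 0   0  1  0  -2 ]
  [ 0   0  0  0   0 ]

-2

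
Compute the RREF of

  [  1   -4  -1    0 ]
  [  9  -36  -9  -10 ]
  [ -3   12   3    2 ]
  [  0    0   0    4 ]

ρ2 := ρ2 − 9·ρ1
  [  1  -4  -1    0 ]
  [  0   0   0  -10 ]
  [ -3  12   3    2 ]
  [  0   0   0    4 ]
ρ3 := ρ3 + 3·ρ1
  [ 1  -4  -1    0 ]
  [ 0   0   0  -10 ]
  [ 0   0   0    2 ]
  [ 0   0   0    4 ]
ρ2 := -1/10·ρ2
  [ 1  -4  -1  0 ]
  [ 0   0   0  1 ]
  [ 0   0   0  2 ]
  [ 0   0   0  4 ]
ρ3 := ρ3 − 2·ρ2
  [ 1  -4  -1  0 ]
  [ 0   0   0  1 ]
  [ 0   0   0  0 ]
  [ 0   0   0  4 ]
ρ4 := ρ4 − 4·ρ2
  [ 1  -4  -1  0 ]
  [ 0   0   0  1 ]
  [ 0   0   0  0 ]
  [ 0   0   0  0 ]

[[1, -4, -1, 0], [0, 0, 0, 1], [0, 0, 0, 0], [0, 0, 0, 0]]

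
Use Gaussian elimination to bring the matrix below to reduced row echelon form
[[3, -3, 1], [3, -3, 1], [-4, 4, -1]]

ρ1 → 1/3·ρ1
  [  1  -1  1/3 ]
  [  3  -3    1 ]
  [ -4   4   -1 ]
ρ2 → ρ2 − 3·ρ1
  [  1  -1  1/3 ]
  [  0   0    0 ]
  [ -4   4   -1 ]
ρ3 → ρ3 + 4·ρ1
  [ 1  -1  1/3 ]
  [ 0   0    0 ]
  [ 0   0  1/3 ]
ρ2 <-> ρ3
  [ 1  -1  1/3 ]
  [ 0   0  1/3 ]
  [ 0   0    0 ]
ρ2 → 3·ρ2
  [ 1  -1  1/3 ]
  [ 0   0    1 ]
  [ 0   0    0 ]
ρ1 → ρ1 − 1/3·ρ2
  [ 1  -1  0 ]
  [ 0   0  1 ]
  [ 0   0  0 ]

[[1, -1, 0], [0, 0, 1], [0, 0, 0]]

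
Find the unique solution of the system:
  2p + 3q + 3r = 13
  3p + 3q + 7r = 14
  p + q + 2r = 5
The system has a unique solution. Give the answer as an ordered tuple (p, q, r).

(5, 2, -1)

Form the augmented matrix and row-reduce:
  [ 2  3  3  |  13 ]
  [ 3  3  7  |  14 ]
  [ 1  1  2  |   5 ]
R1 → 1/2·R1
  [ 1  3/2  3/2  |  13/2 ]
  [ 3    3    7  |    14 ]
  [ 1    1    2  |     5 ]
R2 → R2 − 3·R1
  [ 1   3/2  3/2  |   13/2 ]
  [ 0  -3/2  5/2  |  -11/2 ]
  [ 1     1    2  |      5 ]
R3 → R3 − R1
  [ 1   3/2  3/2  |   13/2 ]
  [ 0  -3/2  5/2  |  -11/2 ]
  [ 0  -1/2  1/2  |   -3/2 ]
R2 → -2/3·R2
  [ 1   3/2   3/2  |  13/2 ]
  [ 0     1  -5/3  |  11/3 ]
  [ 0  -1/2   1/2  |  -3/2 ]
R3 → R3 + 1/2·R2
  [ 1  3/2   3/2  |  13/2 ]
  [ 0    1  -5/3  |  11/3 ]
  [ 0    0  -1/3  |   1/3 ]
R3 → -3·R3
  [ 1  3/2   3/2  |  13/2 ]
  [ 0    1  -5/3  |  11/3 ]
  [ 0    0     1  |    -1 ]
R2 → R2 + 5/3·R3
  [ 1  3/2  3/2  |  13/2 ]
  [ 0    1    0  |     2 ]
  [ 0    0    1  |    -1 ]
R1 → R1 − 3/2·R3
  [ 1  3/2  0  |   8 ]
  [ 0    1  0  |   2 ]
  [ 0    0  1  |  -1 ]
R1 → R1 − 3/2·R2
  [ 1  0  0  |   5 ]
  [ 0  1  0  |   2 ]
  [ 0  0  1  |  -1 ]
Reading off the last column: p = 5, q = 2, r = -1.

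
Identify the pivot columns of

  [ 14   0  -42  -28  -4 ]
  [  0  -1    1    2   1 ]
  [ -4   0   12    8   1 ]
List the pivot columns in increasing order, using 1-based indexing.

1, 2, 5

Multiply R1 by 1/14.
Add 4 times R1 to R3.
Multiply R2 by -1.
Multiply R3 by -7.
Add R3 to R2.
Add 2/7 times R3 to R1.
Pivot columns are the columns containing a leading 1.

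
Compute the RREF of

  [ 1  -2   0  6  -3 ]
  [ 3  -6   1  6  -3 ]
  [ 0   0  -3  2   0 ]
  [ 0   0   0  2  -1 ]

ρ2 ← ρ2 − 3·ρ1
  [ 1  -2   0    6  -3 ]
  [ 0   0   1  -12   6 ]
  [ 0   0  -3    2   0 ]
  [ 0   0   0    2  -1 ]
ρ3 ← ρ3 + 3·ρ2
  [ 1  -2  0    6  -3 ]
  [ 0   0  1  -12   6 ]
  [ 0   0  0  -34  18 ]
  [ 0   0  0    2  -1 ]
ρ3 ← -1/34·ρ3
  [ 1  -2  0    6     -3 ]
  [ 0   0  1  -12      6 ]
  [ 0   0  0    1  -9/17 ]
  [ 0   0  0    2     -1 ]
ρ4 ← ρ4 − 2·ρ3
  [ 1  -2  0    6     -3 ]
  [ 0   0  1  -12      6 ]
  [ 0   0  0    1  -9/17 ]
  [ 0   0  0    0   1/17 ]
ρ4 ← 17·ρ4
  [ 1  -2  0    6     -3 ]
  [ 0   0  1  -12      6 ]
  [ 0   0  0    1  -9/17 ]
  [ 0   0  0    0      1 ]
ρ3 ← ρ3 + 9/17·ρ4
  [ 1  -2  0    6  -3 ]
  [ 0   0  1  -12   6 ]
  [ 0   0  0    1   0 ]
  [ 0   0  0    0   1 ]
ρ2 ← ρ2 − 6·ρ4
  [ 1  -2  0    6  -3 ]
  [ 0   0  1  -12   0 ]
  [ 0   0  0    1   0 ]
  [ 0   0  0    0   1 ]
ρ1 ← ρ1 + 3·ρ4
  [ 1  -2  0    6  0 ]
  [ 0   0  1  -12  0 ]
  [ 0   0  0    1  0 ]
  [ 0   0  0    0  1 ]
ρ2 ← ρ2 + 12·ρ3
  [ 1  -2  0  6  0 ]
  [ 0   0  1  0  0 ]
  [ 0   0  0  1  0 ]
  [ 0   0  0  0  1 ]
ρ1 ← ρ1 − 6·ρ3
  [ 1  -2  0  0  0 ]
  [ 0   0  1  0  0 ]
  [ 0   0  0  1  0 ]
  [ 0   0  0  0  1 ]

[[1, -2, 0, 0, 0], [0, 0, 1, 0, 0], [0, 0, 0, 1, 0], [0, 0, 0, 0, 1]]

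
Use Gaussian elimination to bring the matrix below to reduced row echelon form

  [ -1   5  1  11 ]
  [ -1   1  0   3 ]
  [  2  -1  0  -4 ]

r1 -> -1·r1
  [  1  -5  -1  -11 ]
  [ -1   1   0    3 ]
  [  2  -1   0   -4 ]
r2 -> r2 + r1
  [ 1  -5  -1  -11 ]
  [ 0  -4  -1   -8 ]
  [ 2  -1   0   -4 ]
r3 -> r3 − 2·r1
  [ 1  -5  -1  -11 ]
  [ 0  -4  -1   -8 ]
  [ 0   9   2   18 ]
r2 -> -1/4·r2
  [ 1  -5   -1  -11 ]
  [ 0   1  1/4    2 ]
  [ 0   9    2   18 ]
r3 -> r3 − 9·r2
  [ 1  -5    -1  -11 ]
  [ 0   1   1/4    2 ]
  [ 0   0  -1/4    0 ]
r3 -> -4·r3
  [ 1  -5   -1  -11 ]
  [ 0   1  1/4    2 ]
  [ 0   0    1    0 ]
r2 -> r2 − 1/4·r3
  [ 1  -5  -1  -11 ]
  [ 0   1   0    2 ]
  [ 0   0   1    0 ]
r1 -> r1 + r3
  [ 1  -5  0  -11 ]
  [ 0   1  0    2 ]
  [ 0   0  1    0 ]
r1 -> r1 + 5·r2
  [ 1  0  0  -1 ]
  [ 0  1  0   2 ]
  [ 0  0  1   0 ]

[[1, 0, 0, -1], [0, 1, 0, 2], [0, 0, 1, 0]]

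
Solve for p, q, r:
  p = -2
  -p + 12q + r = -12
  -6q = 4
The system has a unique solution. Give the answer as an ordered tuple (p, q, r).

(-2, -2/3, -6)

Form the augmented matrix and row-reduce:
  [  1   0  0  |   -2 ]
  [ -1  12  1  |  -12 ]
  [  0  -6  0  |    4 ]
R2 -> R2 + R1
  [ 1   0  0  |   -2 ]
  [ 0  12  1  |  -14 ]
  [ 0  -6  0  |    4 ]
R2 -> 1/12·R2
  [ 1   0     0  |    -2 ]
  [ 0   1  1/12  |  -7/6 ]
  [ 0  -6     0  |     4 ]
R3 -> R3 + 6·R2
  [ 1  0     0  |    -2 ]
  [ 0  1  1/12  |  -7/6 ]
  [ 0  0   1/2  |    -3 ]
R3 -> 2·R3
  [ 1  0     0  |    -2 ]
  [ 0  1  1/12  |  -7/6 ]
  [ 0  0     1  |    -6 ]
R2 -> R2 − 1/12·R3
  [ 1  0  0  |    -2 ]
  [ 0  1  0  |  -2/3 ]
  [ 0  0  1  |    -6 ]
Reading off the last column: p = -2, q = -2/3, r = -6.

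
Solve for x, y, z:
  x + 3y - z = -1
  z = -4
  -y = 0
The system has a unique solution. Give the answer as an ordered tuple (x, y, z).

Form the augmented matrix and row-reduce:
  [ 1   3  -1  |  -1 ]
  [ 0   0   1  |  -4 ]
  [ 0  -1   0  |   0 ]
ρ2 <=> ρ3
  [ 1   3  -1  |  -1 ]
  [ 0  -1   0  |   0 ]
  [ 0   0   1  |  -4 ]
ρ2 -> -1·ρ2
  [ 1  3  -1  |  -1 ]
  [ 0  1   0  |   0 ]
  [ 0  0   1  |  -4 ]
ρ1 -> ρ1 + ρ3
  [ 1  3  0  |  -5 ]
  [ 0  1  0  |   0 ]
  [ 0  0  1  |  -4 ]
ρ1 -> ρ1 − 3·ρ2
  [ 1  0  0  |  -5 ]
  [ 0  1  0  |   0 ]
  [ 0  0  1  |  -4 ]
Reading off the last column: x = -5, y = 0, z = -4.

(-5, 0, -4)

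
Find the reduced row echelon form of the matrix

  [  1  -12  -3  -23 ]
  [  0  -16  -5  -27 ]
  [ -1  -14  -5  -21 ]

r3 ← r3 + r1
  [ 1  -12  -3  -23 ]
  [ 0  -16  -5  -27 ]
  [ 0  -26  -8  -44 ]
r2 ← -1/16·r2
  [ 1  -12    -3    -23 ]
  [ 0    1  5/16  27/16 ]
  [ 0  -26    -8    -44 ]
r3 ← r3 + 26·r2
  [ 1  -12    -3    -23 ]
  [ 0    1  5/16  27/16 ]
  [ 0    0   1/8   -1/8 ]
r3 ← 8·r3
  [ 1  -12    -3    -23 ]
  [ 0    1  5/16  27/16 ]
  [ 0    0     1     -1 ]
r2 ← r2 − 5/16·r3
  [ 1  -12  -3  -23 ]
  [ 0    1   0    2 ]
  [ 0    0   1   -1 ]
r1 ← r1 + 3·r3
  [ 1  -12  0  -26 ]
  [ 0    1  0    2 ]
  [ 0    0  1   -1 ]
r1 ← r1 + 12·r2
  [ 1  0  0  -2 ]
  [ 0  1  0   2 ]
  [ 0  0  1  -1 ]

[[1, 0, 0, -2], [0, 1, 0, 2], [0, 0, 1, -1]]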